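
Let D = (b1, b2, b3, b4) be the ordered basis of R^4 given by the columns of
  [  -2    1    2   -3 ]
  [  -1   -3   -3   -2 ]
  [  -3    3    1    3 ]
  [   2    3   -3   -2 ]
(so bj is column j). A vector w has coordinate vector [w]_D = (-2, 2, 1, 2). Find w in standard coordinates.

(2, -11, 19, -5)

By definition w = -2b1 + 2b2 + b3 + 2b4.
Summing componentwise gives (2, -11, 19, -5).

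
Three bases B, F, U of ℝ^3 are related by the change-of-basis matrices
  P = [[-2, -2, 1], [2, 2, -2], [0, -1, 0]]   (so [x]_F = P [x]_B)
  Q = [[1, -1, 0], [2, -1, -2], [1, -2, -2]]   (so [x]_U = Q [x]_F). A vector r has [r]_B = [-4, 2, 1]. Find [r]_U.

[11, 20, 21]

First [r]_F = P [r]_B = [5, -6, -2].
Then [r]_U = Q [r]_F = [11, 20, 21].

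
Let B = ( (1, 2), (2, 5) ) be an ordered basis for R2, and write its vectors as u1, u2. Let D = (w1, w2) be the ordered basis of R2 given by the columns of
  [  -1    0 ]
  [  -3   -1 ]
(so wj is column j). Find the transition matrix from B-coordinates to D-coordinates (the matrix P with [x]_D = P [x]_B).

[[-1, -2], [1, 1]]

Column j of P is [uj]_D, since P maps B-coordinates to D-coordinates.
Expressing u1 in D: u1 = -w1 + w2, so column 1 of P is (-1, 1).
Doing the same for each uj gives P = [[-1, -2], [1, 1]].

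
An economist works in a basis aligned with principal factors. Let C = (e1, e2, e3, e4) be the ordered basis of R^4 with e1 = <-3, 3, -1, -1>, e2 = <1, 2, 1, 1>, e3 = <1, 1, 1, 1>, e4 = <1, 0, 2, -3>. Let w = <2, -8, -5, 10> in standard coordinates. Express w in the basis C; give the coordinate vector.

<-2, -1, 0, -3>

Write w = c_1 e1 + ... + c_4 e4 and solve for the c_i.
Gaussian elimination on [M | w] yields c = (-2, -1, 0, -3).
Check: -2e1 - e2 + 0·e3 - 3e4 = <2, -8, -5, 10>.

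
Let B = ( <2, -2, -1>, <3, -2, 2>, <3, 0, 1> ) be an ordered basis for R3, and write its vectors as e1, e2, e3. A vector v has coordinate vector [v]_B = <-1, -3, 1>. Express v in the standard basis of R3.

v = M [v]_B, where M has columns e1, ..., e3.
Carrying out the matrix-vector product, v = <-8, 8, -4>.

<-8, 8, -4>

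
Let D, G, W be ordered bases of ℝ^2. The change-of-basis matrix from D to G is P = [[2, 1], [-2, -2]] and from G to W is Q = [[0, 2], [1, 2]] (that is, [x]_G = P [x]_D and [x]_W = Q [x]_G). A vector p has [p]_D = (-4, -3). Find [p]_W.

(28, 17)

Apply P to get G-coordinates (-11, 14), then Q to get W-coordinates.
The result is [p]_W = (28, 17).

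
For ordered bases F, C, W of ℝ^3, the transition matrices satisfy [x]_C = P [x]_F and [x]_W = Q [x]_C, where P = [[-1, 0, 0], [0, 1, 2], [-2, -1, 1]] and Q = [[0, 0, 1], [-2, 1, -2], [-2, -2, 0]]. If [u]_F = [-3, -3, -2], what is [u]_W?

Composing the changes, [u]_W = Q P [u]_F.
Q P = [[-2, -1, 1], [6, 3, 0], [2, -2, -4]]; applying this to [-3, -3, -2] gives [7, -27, 8].

[7, -27, 8]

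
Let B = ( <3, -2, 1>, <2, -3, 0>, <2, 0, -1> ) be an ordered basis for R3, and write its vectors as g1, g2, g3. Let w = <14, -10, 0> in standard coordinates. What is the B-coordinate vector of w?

<2, 2, 2>

Write w = c_1 g1 + ... + c_3 g3 and solve for the c_i.
Row-reducing the augmented matrix [M | w] gives c = (2, 2, 2).
Check: 2g1 + 2g2 + 2g3 = <14, -10, 0>.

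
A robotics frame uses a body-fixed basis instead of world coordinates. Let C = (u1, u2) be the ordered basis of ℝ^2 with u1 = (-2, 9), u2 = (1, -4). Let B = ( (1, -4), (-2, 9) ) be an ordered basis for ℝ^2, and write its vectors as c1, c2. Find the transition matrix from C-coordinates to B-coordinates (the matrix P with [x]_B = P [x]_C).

Column j of P is [uj]_B, since P maps C-coordinates to B-coordinates.
Expressing u1 in B: u1 = 0·c1 + c2, so column 1 of P is (0, 1).
Doing the same for each uj gives P = [[0, 1], [1, 0]].

[[0, 1], [1, 0]]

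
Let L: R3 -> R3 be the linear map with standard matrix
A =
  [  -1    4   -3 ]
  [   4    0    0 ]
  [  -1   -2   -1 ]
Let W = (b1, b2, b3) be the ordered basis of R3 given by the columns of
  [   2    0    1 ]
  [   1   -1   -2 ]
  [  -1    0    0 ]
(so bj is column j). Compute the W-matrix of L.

With P the matrix whose columns are b1, ..., b3, [L]_W = P^(-1) A P.
Column by column: L(b1) = A b1 = <5, 8, -3>; its W-coordinates <3, -3, -1> give column 1.
Continuing for each basis vector yields [L]_W = [[3, -2, -3], [-3, -2, -1], [-1, 0, -3]].

[[3, -2, -3], [-3, -2, -1], [-1, 0, -3]]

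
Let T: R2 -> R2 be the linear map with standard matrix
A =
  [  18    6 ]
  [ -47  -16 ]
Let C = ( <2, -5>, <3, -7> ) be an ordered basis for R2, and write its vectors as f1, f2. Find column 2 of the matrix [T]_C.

Column 2 of [T]_C is the C-coordinate vector of T(f2).
In standard coordinates T(f2) = A f2 = <12, -29>.
Converting to C: <12, -29> = 3f1 + 2f2, so the coordinate vector is <3, 2>.

<3, 2>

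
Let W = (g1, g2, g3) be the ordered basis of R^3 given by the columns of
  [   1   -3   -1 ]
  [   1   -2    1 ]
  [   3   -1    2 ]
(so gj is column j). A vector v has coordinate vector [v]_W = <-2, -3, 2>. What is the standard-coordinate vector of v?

<5, 6, 1>

By definition v = -2g1 - 3g2 + 2g3.
Summing componentwise gives <5, 6, 1>.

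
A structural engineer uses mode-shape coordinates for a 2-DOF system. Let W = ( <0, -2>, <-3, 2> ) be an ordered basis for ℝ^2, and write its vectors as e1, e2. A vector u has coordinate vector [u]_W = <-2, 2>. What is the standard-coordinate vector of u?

u = M [u]_W, where M has columns e1, e2.
Carrying out the matrix-vector product, u = <-6, 8>.

<-6, 8>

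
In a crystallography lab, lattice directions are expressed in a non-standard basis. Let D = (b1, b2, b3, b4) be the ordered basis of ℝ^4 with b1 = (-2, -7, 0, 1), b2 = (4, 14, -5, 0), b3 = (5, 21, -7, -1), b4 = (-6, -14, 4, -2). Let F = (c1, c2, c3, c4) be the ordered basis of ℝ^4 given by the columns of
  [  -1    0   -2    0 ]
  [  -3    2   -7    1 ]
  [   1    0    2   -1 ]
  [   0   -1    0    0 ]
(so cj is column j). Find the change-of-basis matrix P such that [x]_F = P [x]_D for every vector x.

Let M have columns bj and N have columns cj. Then for every x, N [x]_F = x = M [x]_D, so P = N^(-1) M.
Since det N = 1, N^(-1) has integer entries; multiplying gives P = [[0, -2, -1, 2], [-1, 0, 1, 2], [1, -1, -2, 2], [2, 1, 2, 2]].

[[0, -2, -1, 2], [-1, 0, 1, 2], [1, -1, -2, 2], [2, 1, 2, 2]]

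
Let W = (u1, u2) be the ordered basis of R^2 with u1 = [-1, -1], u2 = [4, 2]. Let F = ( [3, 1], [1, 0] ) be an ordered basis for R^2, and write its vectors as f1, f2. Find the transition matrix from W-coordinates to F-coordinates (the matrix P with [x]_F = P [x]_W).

[[-1, 2], [2, -2]]

Let M have columns uj and N have columns fj. Then for every x, N [x]_F = x = M [x]_W, so P = N^(-1) M.
Since det N = -1, N^(-1) has integer entries; multiplying gives P = [[-1, 2], [2, -2]].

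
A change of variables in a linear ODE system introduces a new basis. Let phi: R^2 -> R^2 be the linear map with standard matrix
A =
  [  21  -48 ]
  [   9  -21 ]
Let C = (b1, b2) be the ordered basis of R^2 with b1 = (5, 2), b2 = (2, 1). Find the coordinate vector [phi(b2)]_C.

Compute phi(b2) = A b2 = (-6, -3) in standard coordinates.
Then write this in C-coordinates: solve for y in y_1 b1 + y_2 b2 = (-6, -3).
This gives y = (0, -3), which is column 2 of [phi]_C.

(0, -3)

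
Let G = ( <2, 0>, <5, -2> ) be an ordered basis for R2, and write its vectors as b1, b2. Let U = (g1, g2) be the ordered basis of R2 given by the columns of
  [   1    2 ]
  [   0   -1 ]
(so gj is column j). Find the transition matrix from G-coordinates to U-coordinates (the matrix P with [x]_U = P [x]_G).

Column j of P is [bj]_U, since P maps G-coordinates to U-coordinates.
Expressing b1 in U: b1 = 2g1 + 0·g2, so column 1 of P is <2, 0>.
Doing the same for each bj gives P = [[2, 1], [0, 2]].

[[2, 1], [0, 2]]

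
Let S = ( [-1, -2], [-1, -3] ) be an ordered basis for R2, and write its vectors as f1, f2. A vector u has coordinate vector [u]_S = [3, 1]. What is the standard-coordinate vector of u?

By definition u = 3f1 + f2.
Summing componentwise gives [-4, -9].

[-4, -9]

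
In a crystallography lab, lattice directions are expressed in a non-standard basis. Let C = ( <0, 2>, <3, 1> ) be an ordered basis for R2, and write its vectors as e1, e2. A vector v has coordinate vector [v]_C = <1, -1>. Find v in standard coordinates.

<-3, 1>

The coordinates say v = e1 - e2; adding the scaled basis vectors gives <-3, 1>.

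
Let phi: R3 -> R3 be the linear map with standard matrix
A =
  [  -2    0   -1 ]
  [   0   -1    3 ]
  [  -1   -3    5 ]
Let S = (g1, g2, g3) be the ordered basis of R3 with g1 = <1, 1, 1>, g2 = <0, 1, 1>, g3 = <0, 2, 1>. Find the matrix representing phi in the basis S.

Let P have columns g1, ..., g3. Then [phi]_S = P^(-1) A P.
Here det P = -1, so P^(-1) is integer; computing A P first and then P^(-1)(A P) gives [[-3, -1, -1], [3, 3, -2], [1, 0, 2]].

[[-3, -1, -1], [3, 3, -2], [1, 0, 2]]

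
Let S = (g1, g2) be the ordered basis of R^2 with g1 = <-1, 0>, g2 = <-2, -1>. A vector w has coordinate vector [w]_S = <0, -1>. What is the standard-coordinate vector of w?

The coordinates say w = 0·g1 - g2; adding the scaled basis vectors gives <2, 1>.

<2, 1>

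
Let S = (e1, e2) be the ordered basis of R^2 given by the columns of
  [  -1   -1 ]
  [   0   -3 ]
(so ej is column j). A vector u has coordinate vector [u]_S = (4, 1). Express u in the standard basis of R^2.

By definition u = 4e1 + e2.
Summing componentwise gives (-5, -3).

(-5, -3)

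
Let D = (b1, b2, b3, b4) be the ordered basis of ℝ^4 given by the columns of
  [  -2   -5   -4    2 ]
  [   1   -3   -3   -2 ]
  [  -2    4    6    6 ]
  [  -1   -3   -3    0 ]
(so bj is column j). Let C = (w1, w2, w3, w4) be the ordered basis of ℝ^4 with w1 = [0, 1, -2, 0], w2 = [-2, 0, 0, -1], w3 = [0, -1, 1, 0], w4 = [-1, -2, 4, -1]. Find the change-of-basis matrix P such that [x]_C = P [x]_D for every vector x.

Column j of P is [bj]_C, since P maps D-coordinates to C-coordinates.
Expressing b1 in C: b1 = w1 + w2 + 0·w3 + 0·w4, so column 1 of P is [1, 1, 0, 0].
Doing the same for each bj gives P = [[1, 1, 1, 0], [1, 2, 1, -2], [0, 2, 0, -2], [0, 1, 2, 2]].

[[1, 1, 1, 0], [1, 2, 1, -2], [0, 2, 0, -2], [0, 1, 2, 2]]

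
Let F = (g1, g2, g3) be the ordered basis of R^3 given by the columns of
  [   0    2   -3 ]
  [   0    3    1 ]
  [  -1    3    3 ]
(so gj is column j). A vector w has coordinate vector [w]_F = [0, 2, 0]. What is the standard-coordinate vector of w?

By definition w = 0·g1 + 2g2 + 0·g3.
Summing componentwise gives [4, 6, 6].

[4, 6, 6]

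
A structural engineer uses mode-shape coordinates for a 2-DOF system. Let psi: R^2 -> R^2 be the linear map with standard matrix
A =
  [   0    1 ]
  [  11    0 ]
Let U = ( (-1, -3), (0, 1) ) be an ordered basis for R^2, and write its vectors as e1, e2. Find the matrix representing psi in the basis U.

With P the matrix whose columns are e1, e2, [psi]_U = P^(-1) A P.
Column by column: psi(e1) = A e1 = (-3, -11); its U-coordinates (3, -2) give column 1.
Continuing for each basis vector yields [psi]_U = [[3, -1], [-2, -3]].

[[3, -1], [-2, -3]]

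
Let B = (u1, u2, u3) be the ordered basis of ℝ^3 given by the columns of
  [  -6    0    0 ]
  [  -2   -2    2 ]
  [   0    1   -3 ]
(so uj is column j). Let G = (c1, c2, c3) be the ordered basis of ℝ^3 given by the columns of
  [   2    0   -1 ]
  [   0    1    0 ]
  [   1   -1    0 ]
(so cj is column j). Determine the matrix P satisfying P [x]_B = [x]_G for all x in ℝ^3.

[[-2, -1, -1], [-2, -2, 2], [2, -2, -2]]

Let M have columns uj and N have columns cj. Then for every x, N [x]_G = x = M [x]_B, so P = N^(-1) M.
Since det N = 1, N^(-1) has integer entries; multiplying gives P = [[-2, -1, -1], [-2, -2, 2], [2, -2, -2]].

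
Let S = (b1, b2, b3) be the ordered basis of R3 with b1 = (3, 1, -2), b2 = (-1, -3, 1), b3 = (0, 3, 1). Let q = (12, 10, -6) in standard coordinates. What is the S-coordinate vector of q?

(4, 0, 2)

[q]_S is the unique c with M c = q, where M has columns b1, ..., b3.
Row-reducing the augmented matrix [M | q] gives c = (4, 0, 2).
Check: 4b1 + 0·b2 + 2b3 = (12, 10, -6).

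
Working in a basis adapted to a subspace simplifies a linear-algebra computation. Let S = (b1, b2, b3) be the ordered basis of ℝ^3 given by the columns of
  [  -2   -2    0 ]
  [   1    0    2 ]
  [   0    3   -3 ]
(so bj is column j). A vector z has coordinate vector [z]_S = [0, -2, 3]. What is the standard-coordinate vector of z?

The coordinates say z = 0·b1 - 2b2 + 3b3; adding the scaled basis vectors gives [4, 6, -15].

[4, 6, -15]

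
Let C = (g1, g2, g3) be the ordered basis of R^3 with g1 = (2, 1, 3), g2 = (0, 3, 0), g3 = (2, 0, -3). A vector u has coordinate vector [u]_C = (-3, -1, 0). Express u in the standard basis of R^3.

The coordinates say u = -3g1 - g2 + 0·g3; adding the scaled basis vectors gives (-6, -6, -9).

(-6, -6, -9)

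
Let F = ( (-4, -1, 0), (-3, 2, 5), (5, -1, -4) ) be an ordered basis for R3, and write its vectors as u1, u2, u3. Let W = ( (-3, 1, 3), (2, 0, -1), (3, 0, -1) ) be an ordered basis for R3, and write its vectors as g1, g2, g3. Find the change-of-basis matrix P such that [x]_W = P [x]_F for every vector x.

Let M have columns uj and N have columns gj. Then for every x, N [x]_W = x = M [x]_F, so P = N^(-1) M.
Since det N = -1, N^(-1) has integer entries; multiplying gives P = [[-1, 2, -1], [-2, 0, 1], [-1, 1, 0]].

[[-1, 2, -1], [-2, 0, 1], [-1, 1, 0]]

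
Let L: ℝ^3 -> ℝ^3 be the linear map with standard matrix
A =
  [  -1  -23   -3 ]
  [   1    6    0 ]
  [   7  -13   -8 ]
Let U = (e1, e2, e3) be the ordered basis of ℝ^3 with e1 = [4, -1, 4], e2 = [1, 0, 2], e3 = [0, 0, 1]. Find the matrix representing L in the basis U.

With P the matrix whose columns are e1, ..., e3, [L]_U = P^(-1) A P.
Column by column: L(e1) = A e1 = [7, -2, 9]; its U-coordinates [2, -1, 3] give column 1.
Continuing for each basis vector yields [L]_U = [[2, -1, 0], [-1, -3, -3], [3, 1, -2]].

[[2, -1, 0], [-1, -3, -3], [3, 1, -2]]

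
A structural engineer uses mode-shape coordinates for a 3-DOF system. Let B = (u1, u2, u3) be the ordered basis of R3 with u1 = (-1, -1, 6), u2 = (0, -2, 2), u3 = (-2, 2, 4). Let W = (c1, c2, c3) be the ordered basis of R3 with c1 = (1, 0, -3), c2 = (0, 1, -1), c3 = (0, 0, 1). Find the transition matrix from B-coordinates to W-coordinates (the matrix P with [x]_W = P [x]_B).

Take x = uj: its B-coordinates are the j-th standard unit vector, so P e_j — column j of P — equals [uj]_W.
u1 = -c1 - c2 + 2c3, giving column 1 = (-1, -1, 2); repeating for each j gives P = [[-1, 0, -2], [-1, -2, 2], [2, 0, 0]].

[[-1, 0, -2], [-1, -2, 2], [2, 0, 0]]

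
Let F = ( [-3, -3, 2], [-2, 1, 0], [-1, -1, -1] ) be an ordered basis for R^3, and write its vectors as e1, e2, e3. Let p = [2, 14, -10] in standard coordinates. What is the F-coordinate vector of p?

[p]_F is the unique c with M c = p, where M has columns e1, ..., e3.
Row-reducing the augmented matrix [M | p] gives c = (-4, 4, 2).
Check: -4e1 + 4e2 + 2e3 = [2, 14, -10].

[-4, 4, 2]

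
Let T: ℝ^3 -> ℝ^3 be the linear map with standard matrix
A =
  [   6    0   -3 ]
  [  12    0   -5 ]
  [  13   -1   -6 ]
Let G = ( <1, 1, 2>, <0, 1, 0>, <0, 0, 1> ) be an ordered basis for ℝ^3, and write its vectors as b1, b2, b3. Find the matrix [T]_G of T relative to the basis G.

Let P have columns b1, ..., b3. Then [T]_G = P^(-1) A P.
Here det P = 1, so P^(-1) is integer; computing A P first and then P^(-1)(A P) gives [[0, 0, -3], [2, 0, -2], [0, -1, 0]].

[[0, 0, -3], [2, 0, -2], [0, -1, 0]]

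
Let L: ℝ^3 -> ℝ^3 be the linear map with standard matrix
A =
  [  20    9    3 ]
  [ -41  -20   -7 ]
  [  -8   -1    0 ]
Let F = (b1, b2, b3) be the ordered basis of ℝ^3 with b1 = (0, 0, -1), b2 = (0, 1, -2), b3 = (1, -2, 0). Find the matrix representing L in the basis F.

[[-2, 1, 0], [1, 0, 3], [-3, 3, 2]]

Let P have columns b1, ..., b3. Then [L]_F = P^(-1) A P.
Here det P = 1, so P^(-1) is integer; computing A P first and then P^(-1)(A P) gives [[-2, 1, 0], [1, 0, 3], [-3, 3, 2]].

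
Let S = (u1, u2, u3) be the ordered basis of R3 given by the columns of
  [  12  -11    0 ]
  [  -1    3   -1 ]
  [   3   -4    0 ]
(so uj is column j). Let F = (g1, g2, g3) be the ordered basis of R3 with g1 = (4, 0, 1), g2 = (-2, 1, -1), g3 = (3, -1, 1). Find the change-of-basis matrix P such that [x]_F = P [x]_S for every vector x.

[[2, -1, -1], [1, 2, 1], [2, -1, 2]]

Let M have columns uj and N have columns gj. Then for every x, N [x]_F = x = M [x]_S, so P = N^(-1) M.
Since det N = -1, N^(-1) has integer entries; multiplying gives P = [[2, -1, -1], [1, 2, 1], [2, -1, 2]].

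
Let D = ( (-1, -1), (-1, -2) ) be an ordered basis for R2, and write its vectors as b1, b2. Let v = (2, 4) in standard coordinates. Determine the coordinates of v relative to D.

(0, -2)

We seek scalars with c_1 b1 + c_2 b2 = v; equivalently solve M c = v where the columns of M are b1, b2.
System: -c_1 - c_2 = 2, -c_1 - 2c_2 = 4; solving gives c_1 = 0, c_2 = -2.
Check: 0·b1 - 2b2 = (2, 4).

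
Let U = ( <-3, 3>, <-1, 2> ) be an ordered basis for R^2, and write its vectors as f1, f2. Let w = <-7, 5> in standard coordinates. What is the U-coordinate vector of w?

We seek scalars with c_1 f1 + c_2 f2 = w; equivalently solve M c = w where the columns of M are f1, f2.
System: -3c_1 - c_2 = -7, 3c_1 + 2c_2 = 5; solving gives c_1 = 3, c_2 = -2.
Check: 3f1 - 2f2 = <-7, 5>.

<3, -2>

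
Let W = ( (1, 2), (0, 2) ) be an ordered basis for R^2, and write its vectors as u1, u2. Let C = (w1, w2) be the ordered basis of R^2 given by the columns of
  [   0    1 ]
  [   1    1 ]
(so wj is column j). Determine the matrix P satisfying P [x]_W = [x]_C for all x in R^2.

[[1, 2], [1, 0]]

Let M have columns uj and N have columns wj. Then for every x, N [x]_C = x = M [x]_W, so P = N^(-1) M.
Since det N = -1, N^(-1) has integer entries; multiplying gives P = [[1, 2], [1, 0]].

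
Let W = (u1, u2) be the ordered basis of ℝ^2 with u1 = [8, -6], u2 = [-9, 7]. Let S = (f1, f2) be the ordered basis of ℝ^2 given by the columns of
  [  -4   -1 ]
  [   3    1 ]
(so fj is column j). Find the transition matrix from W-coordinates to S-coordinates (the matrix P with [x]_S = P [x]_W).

Column j of P is [uj]_S, since P maps W-coordinates to S-coordinates.
Expressing u1 in S: u1 = -2f1 + 0·f2, so column 1 of P is [-2, 0].
Doing the same for each uj gives P = [[-2, 2], [0, 1]].

[[-2, 2], [0, 1]]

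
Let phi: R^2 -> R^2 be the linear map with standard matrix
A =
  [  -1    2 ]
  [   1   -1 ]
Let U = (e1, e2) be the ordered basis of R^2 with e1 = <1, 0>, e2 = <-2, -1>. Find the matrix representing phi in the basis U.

[[-3, 2], [-1, 1]]

With P the matrix whose columns are e1, e2, [phi]_U = P^(-1) A P.
Column by column: phi(e1) = A e1 = <-1, 1>; its U-coordinates <-3, -1> give column 1.
Continuing for each basis vector yields [phi]_U = [[-3, 2], [-1, 1]].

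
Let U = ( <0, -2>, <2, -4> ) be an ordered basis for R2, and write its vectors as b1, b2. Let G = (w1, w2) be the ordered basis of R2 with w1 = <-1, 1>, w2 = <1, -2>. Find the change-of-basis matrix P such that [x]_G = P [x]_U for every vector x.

[[2, 0], [2, 2]]

Let M have columns bj and N have columns wj. Then for every x, N [x]_G = x = M [x]_U, so P = N^(-1) M.
Since det N = 1, N^(-1) has integer entries; multiplying gives P = [[2, 0], [2, 2]].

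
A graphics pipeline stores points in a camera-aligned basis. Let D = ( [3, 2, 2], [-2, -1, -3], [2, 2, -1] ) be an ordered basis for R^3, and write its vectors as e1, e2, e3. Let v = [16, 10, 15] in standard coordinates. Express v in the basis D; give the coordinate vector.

[2, -4, 1]

Write v = c_1 e1 + ... + c_3 e3 and solve for the c_i.
Gaussian elimination on [M | v] yields c = (2, -4, 1).
Check: 2e1 - 4e2 + e3 = [16, 10, 15].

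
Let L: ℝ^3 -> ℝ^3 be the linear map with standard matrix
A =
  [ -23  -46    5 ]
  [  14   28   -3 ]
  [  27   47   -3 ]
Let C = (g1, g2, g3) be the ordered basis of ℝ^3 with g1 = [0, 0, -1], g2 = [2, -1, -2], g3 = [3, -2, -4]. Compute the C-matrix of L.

Let P have columns g1, ..., g3. Then [L]_C = P^(-1) A P.
Here det P = 1, so P^(-1) is integer; computing A P first and then P^(-1)(A P) gives [[3, -1, -3], [-1, -2, 0], [-1, -2, 1]].

[[3, -1, -3], [-1, -2, 0], [-1, -2, 1]]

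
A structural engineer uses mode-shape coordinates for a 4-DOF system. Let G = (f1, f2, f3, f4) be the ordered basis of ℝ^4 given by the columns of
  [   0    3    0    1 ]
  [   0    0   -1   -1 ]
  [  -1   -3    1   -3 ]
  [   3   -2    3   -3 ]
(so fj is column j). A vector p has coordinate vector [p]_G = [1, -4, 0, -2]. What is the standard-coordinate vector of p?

p = M [p]_G, where M has columns f1, ..., f4.
Carrying out the matrix-vector product, p = [-14, 2, 17, 17].

[-14, 2, 17, 17]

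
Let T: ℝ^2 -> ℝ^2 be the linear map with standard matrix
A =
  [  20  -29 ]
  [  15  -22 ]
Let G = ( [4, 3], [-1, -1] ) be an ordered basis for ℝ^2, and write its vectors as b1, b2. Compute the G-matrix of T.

Let P have columns b1, b2. Then [T]_G = P^(-1) A P.
Here det P = -1, so P^(-1) is integer; computing A P first and then P^(-1)(A P) gives [[-1, 2], [3, -1]].

[[-1, 2], [3, -1]]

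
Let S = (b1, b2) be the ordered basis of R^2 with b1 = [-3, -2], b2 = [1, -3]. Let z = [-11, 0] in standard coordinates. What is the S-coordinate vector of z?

[z]_S is the unique c with M c = z, where M has columns b1, b2.
System: -3c_1 + c_2 = -11, -2c_1 - 3c_2 = 0; solving gives c_1 = 3, c_2 = -2.
Check: 3b1 - 2b2 = [-11, 0].

[3, -2]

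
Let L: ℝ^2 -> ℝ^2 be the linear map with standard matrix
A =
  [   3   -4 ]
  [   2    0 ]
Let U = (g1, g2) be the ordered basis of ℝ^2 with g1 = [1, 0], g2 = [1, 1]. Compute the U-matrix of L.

[[1, -3], [2, 2]]

The j-th column of [L]_U is [L(gj)]_U.
L(g1) = A g1 = [3, 2] = g1 + 2g2, so column 1 is [1, 2].
Repeating for g2 and assembling the columns gives [[1, -3], [2, 2]].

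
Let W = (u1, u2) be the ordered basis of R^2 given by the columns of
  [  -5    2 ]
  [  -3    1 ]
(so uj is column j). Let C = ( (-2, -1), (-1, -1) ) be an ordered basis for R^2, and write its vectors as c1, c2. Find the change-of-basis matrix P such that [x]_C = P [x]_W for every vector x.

Column j of P is [uj]_C, since P maps W-coordinates to C-coordinates.
Expressing u1 in C: u1 = 2c1 + c2, so column 1 of P is (2, 1).
Doing the same for each uj gives P = [[2, -1], [1, 0]].

[[2, -1], [1, 0]]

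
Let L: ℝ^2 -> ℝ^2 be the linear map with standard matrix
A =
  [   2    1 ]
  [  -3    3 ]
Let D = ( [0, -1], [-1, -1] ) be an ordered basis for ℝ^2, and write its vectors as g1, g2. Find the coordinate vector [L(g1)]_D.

[2, 1]

Column 1 of [L]_D is the D-coordinate vector of L(g1).
In standard coordinates L(g1) = A g1 = [-1, -3].
Converting to D: [-1, -3] = 2g1 + g2, so the coordinate vector is [2, 1].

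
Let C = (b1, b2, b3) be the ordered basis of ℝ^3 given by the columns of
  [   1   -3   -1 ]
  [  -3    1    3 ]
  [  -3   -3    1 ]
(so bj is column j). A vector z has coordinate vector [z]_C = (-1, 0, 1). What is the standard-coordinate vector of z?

(-2, 6, 4)

z = M [z]_C, where M has columns b1, ..., b3.
Carrying out the matrix-vector product, z = (-2, 6, 4).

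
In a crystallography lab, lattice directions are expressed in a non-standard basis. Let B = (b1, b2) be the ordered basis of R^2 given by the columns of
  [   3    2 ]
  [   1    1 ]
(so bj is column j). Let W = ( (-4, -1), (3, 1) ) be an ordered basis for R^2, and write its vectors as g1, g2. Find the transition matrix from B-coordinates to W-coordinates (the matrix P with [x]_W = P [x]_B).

[[0, 1], [1, 2]]

Take x = bj: its B-coordinates are the j-th standard unit vector, so P e_j — column j of P — equals [bj]_W.
b1 = 0·g1 + g2, giving column 1 = (0, 1); repeating for each j gives P = [[0, 1], [1, 2]].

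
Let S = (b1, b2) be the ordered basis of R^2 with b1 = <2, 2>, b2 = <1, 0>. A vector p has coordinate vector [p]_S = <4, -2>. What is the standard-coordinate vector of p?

<6, 8>

p = M [p]_S, where M has columns b1, b2.
Carrying out the matrix-vector product, p = <6, 8>.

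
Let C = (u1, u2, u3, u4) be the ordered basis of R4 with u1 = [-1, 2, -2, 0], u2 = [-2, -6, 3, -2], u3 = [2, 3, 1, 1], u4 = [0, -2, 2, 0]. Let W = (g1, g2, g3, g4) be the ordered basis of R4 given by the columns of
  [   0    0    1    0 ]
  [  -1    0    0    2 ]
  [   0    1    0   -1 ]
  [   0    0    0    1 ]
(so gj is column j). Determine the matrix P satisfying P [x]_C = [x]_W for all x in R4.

[[-2, 2, -1, 2], [-2, 1, 2, 2], [-1, -2, 2, 0], [0, -2, 1, 0]]

Let M have columns uj and N have columns gj. Then for every x, N [x]_W = x = M [x]_C, so P = N^(-1) M.
Since det N = -1, N^(-1) has integer entries; multiplying gives P = [[-2, 2, -1, 2], [-2, 1, 2, 2], [-1, -2, 2, 0], [0, -2, 1, 0]].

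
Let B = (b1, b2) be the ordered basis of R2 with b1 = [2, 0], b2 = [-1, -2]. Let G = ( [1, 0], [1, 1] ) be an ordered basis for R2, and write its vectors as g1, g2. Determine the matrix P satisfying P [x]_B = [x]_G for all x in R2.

Column j of P is [bj]_G, since P maps B-coordinates to G-coordinates.
Expressing b1 in G: b1 = 2g1 + 0·g2, so column 1 of P is [2, 0].
Doing the same for each bj gives P = [[2, 1], [0, -2]].

[[2, 1], [0, -2]]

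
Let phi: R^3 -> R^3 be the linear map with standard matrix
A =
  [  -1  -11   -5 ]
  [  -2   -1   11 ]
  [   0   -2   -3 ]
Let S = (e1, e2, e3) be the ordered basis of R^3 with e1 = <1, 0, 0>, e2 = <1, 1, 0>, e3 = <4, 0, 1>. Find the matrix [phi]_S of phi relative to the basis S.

[[1, -1, 0], [-2, -3, 3], [0, -2, -3]]

With P the matrix whose columns are e1, ..., e3, [phi]_S = P^(-1) A P.
Column by column: phi(e1) = A e1 = <-1, -2, 0>; its S-coordinates <1, -2, 0> give column 1.
Continuing for each basis vector yields [phi]_S = [[1, -1, 0], [-2, -3, 3], [0, -2, -3]].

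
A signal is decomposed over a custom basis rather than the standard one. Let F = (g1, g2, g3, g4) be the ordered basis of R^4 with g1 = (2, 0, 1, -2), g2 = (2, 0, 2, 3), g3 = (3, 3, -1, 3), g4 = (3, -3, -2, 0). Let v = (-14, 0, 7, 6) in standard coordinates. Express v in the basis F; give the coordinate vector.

[v]_F is the unique c with M c = v, where M has columns g1, ..., g4.
Gaussian elimination on [M | v] yields c = (-3, 2, -2, -2).
Check: -3g1 + 2g2 - 2g3 - 2g4 = (-14, 0, 7, 6).

(-3, 2, -2, -2)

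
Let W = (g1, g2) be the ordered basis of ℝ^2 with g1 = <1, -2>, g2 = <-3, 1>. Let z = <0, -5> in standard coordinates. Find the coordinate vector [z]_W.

[z]_W is the unique c with M c = z, where M has columns g1, g2.
System: c_1 - 3c_2 = 0, -2c_1 + c_2 = -5; solving gives c_1 = 3, c_2 = 1.
Check: 3g1 + g2 = <0, -5>.

<3, 1>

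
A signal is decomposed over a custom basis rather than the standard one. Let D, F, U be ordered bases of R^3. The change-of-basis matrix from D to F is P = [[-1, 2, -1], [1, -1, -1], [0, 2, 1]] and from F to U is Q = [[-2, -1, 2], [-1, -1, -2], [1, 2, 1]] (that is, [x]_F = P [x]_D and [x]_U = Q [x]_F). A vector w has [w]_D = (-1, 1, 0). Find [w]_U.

Apply P to get F-coordinates (3, -2, 2), then Q to get U-coordinates.
The result is [w]_U = (0, -5, 1).

(0, -5, 1)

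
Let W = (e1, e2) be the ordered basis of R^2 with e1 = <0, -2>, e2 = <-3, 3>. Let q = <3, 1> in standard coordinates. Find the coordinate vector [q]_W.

[q]_W is the unique c with M c = q, where M has columns e1, e2.
System: 0c_1 - 3c_2 = 3, -2c_1 + 3c_2 = 1; solving gives c_1 = -2, c_2 = -1.
Check: -2e1 - e2 = <3, 1>.

<-2, -1>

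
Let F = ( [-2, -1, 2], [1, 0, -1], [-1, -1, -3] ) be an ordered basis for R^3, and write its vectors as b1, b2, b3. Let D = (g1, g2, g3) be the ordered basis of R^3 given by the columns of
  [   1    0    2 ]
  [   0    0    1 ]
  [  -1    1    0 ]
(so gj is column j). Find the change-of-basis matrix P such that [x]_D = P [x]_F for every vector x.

[[0, 1, 1], [2, 0, -2], [-1, 0, -1]]

Take x = bj: its F-coordinates are the j-th standard unit vector, so P e_j — column j of P — equals [bj]_D.
b1 = 0·g1 + 2g2 - g3, giving column 1 = [0, 2, -1]; repeating for each j gives P = [[0, 1, 1], [2, 0, -2], [-1, 0, -1]].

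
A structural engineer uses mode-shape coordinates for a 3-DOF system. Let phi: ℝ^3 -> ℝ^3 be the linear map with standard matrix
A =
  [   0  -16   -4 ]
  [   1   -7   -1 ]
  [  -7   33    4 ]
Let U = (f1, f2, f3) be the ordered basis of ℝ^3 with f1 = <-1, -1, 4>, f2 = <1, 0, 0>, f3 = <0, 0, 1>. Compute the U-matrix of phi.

[[-2, -1, 1], [-2, -1, -3], [-2, -3, 0]]

Let P have columns f1, ..., f3. Then [phi]_U = P^(-1) A P.
Here det P = 1, so P^(-1) is integer; computing A P first and then P^(-1)(A P) gives [[-2, -1, 1], [-2, -1, -3], [-2, -3, 0]].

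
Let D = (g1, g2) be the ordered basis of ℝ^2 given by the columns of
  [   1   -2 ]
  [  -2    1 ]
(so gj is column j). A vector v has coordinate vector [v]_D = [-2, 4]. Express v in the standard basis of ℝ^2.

[-10, 8]

v = M [v]_D, where M has columns g1, g2.
Carrying out the matrix-vector product, v = [-10, 8].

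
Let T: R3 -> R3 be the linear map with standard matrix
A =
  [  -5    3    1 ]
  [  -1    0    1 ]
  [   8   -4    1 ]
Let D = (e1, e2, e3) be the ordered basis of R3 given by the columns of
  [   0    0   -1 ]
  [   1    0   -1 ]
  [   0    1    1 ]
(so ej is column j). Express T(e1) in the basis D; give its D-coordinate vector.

<-3, -1, -3>

Compute T(e1) = A e1 = <3, 0, -4> in standard coordinates.
Then write this in D-coordinates: solve for y in y_1 e1 + ... + y_3 e3 = <3, 0, -4>.
This gives y = <-3, -1, -3>, which is column 1 of [T]_D.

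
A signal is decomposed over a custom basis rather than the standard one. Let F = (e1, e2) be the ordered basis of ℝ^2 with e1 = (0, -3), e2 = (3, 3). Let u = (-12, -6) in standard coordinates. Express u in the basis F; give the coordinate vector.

Write u = c_1 e1 + c_2 e2 and solve for the c_i.
System: 0c_1 + 3c_2 = -12, -3c_1 + 3c_2 = -6; solving gives c_1 = -2, c_2 = -4.
Check: -2e1 - 4e2 = (-12, -6).

(-2, -4)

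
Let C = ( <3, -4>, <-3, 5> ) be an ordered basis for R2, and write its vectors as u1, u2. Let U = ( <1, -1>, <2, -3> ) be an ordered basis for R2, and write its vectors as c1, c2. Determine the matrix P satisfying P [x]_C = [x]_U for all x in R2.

[[1, 1], [1, -2]]

Column j of P is [uj]_U, since P maps C-coordinates to U-coordinates.
Expressing u1 in U: u1 = c1 + c2, so column 1 of P is <1, 1>.
Doing the same for each uj gives P = [[1, 1], [1, -2]].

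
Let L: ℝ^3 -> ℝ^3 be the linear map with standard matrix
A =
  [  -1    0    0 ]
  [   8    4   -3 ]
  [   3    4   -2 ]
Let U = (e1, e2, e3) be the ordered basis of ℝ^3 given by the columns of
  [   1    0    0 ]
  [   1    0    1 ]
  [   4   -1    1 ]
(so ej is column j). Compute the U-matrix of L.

[[-1, 0, 0], [-2, 1, -1], [1, 3, 1]]

With P the matrix whose columns are e1, ..., e3, [L]_U = P^(-1) A P.
Column by column: L(e1) = A e1 = <-1, 0, -1>; its U-coordinates <-1, -2, 1> give column 1.
Continuing for each basis vector yields [L]_U = [[-1, 0, 0], [-2, 1, -1], [1, 3, 1]].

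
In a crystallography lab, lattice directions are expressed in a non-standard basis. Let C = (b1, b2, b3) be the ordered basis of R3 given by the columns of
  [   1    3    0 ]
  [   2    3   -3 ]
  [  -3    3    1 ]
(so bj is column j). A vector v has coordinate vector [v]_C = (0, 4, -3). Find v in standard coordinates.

The coordinates say v = 0·b1 + 4b2 - 3b3; adding the scaled basis vectors gives (12, 21, 9).

(12, 21, 9)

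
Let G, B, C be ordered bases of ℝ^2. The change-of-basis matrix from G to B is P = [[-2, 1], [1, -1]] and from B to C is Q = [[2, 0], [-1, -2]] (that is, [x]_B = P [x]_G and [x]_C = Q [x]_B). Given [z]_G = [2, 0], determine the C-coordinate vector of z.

[-8, 0]

First [z]_B = P [z]_G = [-4, 2].
Then [z]_C = Q [z]_B = [-8, 0].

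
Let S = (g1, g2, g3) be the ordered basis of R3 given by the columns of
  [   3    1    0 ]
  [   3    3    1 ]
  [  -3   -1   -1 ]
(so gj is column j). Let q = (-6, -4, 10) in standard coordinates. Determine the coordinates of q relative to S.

(-3, 3, -4)

Write q = c_1 g1 + ... + c_3 g3 and solve for the c_i.
Solving this 3x3 system gives c = (-3, 3, -4).
Check: -3g1 + 3g2 - 4g3 = (-6, -4, 10).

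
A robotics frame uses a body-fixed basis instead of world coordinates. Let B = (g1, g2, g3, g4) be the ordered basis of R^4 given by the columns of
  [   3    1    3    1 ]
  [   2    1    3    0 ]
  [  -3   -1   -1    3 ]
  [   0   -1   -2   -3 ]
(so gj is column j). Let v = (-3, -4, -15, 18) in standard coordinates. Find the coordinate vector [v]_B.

(4, -3, -3, -3)

We seek scalars with c_1 g1 + ... + c_4 g4 = v; equivalently solve M c = v where the columns of M are g1, ..., g4.
Solving this 4x4 system gives c = (4, -3, -3, -3).
Check: 4g1 - 3g2 - 3g3 - 3g4 = (-3, -4, -15, 18).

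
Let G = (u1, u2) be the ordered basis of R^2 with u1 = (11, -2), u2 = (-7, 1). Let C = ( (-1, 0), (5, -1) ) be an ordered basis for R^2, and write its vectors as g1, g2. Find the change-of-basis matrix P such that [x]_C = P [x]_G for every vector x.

[[-1, 2], [2, -1]]

Let M have columns uj and N have columns gj. Then for every x, N [x]_C = x = M [x]_G, so P = N^(-1) M.
Since det N = 1, N^(-1) has integer entries; multiplying gives P = [[-1, 2], [2, -1]].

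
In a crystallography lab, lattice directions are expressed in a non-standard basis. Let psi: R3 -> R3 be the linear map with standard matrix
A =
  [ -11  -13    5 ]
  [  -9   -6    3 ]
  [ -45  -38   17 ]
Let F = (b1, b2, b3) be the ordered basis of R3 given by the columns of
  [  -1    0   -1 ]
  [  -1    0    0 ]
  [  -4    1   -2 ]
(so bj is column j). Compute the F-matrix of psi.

With P the matrix whose columns are b1, ..., b3, [psi]_F = P^(-1) A P.
Column by column: psi(b1) = A b1 = [4, 3, 15]; its F-coordinates [-3, 1, -1] give column 1.
Continuing for each basis vector yields [psi]_F = [[-3, -3, -3], [1, 1, 3], [-1, -2, 2]].

[[-3, -3, -3], [1, 1, 3], [-1, -2, 2]]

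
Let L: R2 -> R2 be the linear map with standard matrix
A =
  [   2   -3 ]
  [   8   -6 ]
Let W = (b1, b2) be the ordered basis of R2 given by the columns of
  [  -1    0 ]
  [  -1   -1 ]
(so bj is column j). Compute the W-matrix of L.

[[-1, -3], [3, -3]]

Let P have columns b1, b2. Then [L]_W = P^(-1) A P.
Here det P = 1, so P^(-1) is integer; computing A P first and then P^(-1)(A P) gives [[-1, -3], [3, -3]].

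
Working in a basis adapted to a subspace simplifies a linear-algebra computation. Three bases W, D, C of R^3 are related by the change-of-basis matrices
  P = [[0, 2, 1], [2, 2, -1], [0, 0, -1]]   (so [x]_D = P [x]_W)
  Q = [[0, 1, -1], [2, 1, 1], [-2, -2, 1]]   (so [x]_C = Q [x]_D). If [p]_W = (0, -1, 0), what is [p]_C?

(-2, -6, 8)

Composing the changes, [p]_C = Q P [p]_W.
Q P = [[2, 2, 0], [2, 6, 0], [-4, -8, -1]]; applying this to (0, -1, 0) gives (-2, -6, 8).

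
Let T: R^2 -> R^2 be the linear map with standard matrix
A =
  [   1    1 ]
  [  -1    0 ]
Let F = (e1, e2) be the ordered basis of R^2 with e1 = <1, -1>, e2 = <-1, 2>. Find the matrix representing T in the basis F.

[[-1, 3], [-1, 2]]

With P the matrix whose columns are e1, e2, [T]_F = P^(-1) A P.
Column by column: T(e1) = A e1 = <0, -1>; its F-coordinates <-1, -1> give column 1.
Continuing for each basis vector yields [T]_F = [[-1, 3], [-1, 2]].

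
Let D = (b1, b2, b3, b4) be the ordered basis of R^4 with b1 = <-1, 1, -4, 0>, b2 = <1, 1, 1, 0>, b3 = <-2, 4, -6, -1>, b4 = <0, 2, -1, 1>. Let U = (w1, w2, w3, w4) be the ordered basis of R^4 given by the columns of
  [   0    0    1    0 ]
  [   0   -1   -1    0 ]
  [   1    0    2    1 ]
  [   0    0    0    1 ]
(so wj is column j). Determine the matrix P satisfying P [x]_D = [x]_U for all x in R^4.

Let M have columns bj and N have columns wj. Then for every x, N [x]_U = x = M [x]_D, so P = N^(-1) M.
Since det N = 1, N^(-1) has integer entries; multiplying gives P = [[-2, -1, -1, -2], [0, -2, -2, -2], [-1, 1, -2, 0], [0, 0, -1, 1]].

[[-2, -1, -1, -2], [0, -2, -2, -2], [-1, 1, -2, 0], [0, 0, -1, 1]]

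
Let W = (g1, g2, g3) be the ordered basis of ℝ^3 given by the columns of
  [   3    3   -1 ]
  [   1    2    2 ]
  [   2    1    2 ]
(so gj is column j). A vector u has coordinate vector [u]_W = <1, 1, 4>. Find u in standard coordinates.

The coordinates say u = g1 + g2 + 4g3; adding the scaled basis vectors gives <2, 11, 11>.

<2, 11, 11>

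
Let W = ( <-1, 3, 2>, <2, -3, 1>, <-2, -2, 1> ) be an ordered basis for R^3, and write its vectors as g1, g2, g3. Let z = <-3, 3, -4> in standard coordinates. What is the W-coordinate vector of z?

<-1, -2, 0>

We seek scalars with c_1 g1 + ... + c_3 g3 = z; equivalently solve M c = z where the columns of M are g1, ..., g3.
Solving this 3x3 system gives c = (-1, -2, 0).
Check: -g1 - 2g2 + 0·g3 = <-3, 3, -4>.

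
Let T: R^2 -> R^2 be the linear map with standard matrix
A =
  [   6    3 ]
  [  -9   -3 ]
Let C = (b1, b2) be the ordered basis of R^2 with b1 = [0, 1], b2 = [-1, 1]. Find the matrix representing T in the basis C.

[[0, 3], [-3, 3]]

The j-th column of [T]_C is [T(bj)]_C.
T(b1) = A b1 = [3, -3] = 0·b1 - 3b2, so column 1 is [0, -3].
Repeating for b2 and assembling the columns gives [[0, 3], [-3, 3]].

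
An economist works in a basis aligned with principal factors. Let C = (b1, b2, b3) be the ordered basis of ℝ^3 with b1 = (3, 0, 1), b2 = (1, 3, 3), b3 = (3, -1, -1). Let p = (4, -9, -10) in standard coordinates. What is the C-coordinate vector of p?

(-1, -2, 3)

Write p = c_1 b1 + ... + c_3 b3 and solve for the c_i.
Gaussian elimination on [M | p] yields c = (-1, -2, 3).
Check: -b1 - 2b2 + 3b3 = (4, -9, -10).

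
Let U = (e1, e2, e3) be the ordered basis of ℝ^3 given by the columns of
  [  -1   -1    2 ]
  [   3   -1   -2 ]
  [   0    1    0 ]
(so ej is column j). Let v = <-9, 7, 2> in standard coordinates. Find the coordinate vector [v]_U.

<1, 2, -3>

[v]_U is the unique c with M c = v, where M has columns e1, ..., e3.
Gaussian elimination on [M | v] yields c = (1, 2, -3).
Check: e1 + 2e2 - 3e3 = <-9, 7, 2>.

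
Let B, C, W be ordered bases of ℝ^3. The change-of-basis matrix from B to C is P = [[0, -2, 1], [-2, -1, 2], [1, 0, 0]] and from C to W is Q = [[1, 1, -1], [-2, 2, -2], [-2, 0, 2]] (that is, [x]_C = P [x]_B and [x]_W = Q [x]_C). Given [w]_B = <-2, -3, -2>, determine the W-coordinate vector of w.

<9, 2, -12>

First [w]_C = P [w]_B = <4, 3, -2>.
Then [w]_W = Q [w]_C = <9, 2, -12>.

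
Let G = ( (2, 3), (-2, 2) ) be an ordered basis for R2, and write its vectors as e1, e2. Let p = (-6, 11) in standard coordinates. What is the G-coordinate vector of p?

(1, 4)

[p]_G is the unique c with M c = p, where M has columns e1, e2.
System: 2c_1 - 2c_2 = -6, 3c_1 + 2c_2 = 11; solving gives c_1 = 1, c_2 = 4.
Check: e1 + 4e2 = (-6, 11).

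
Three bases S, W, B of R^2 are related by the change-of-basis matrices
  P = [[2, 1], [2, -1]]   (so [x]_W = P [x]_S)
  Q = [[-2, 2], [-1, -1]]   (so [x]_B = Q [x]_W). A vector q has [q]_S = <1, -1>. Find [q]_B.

<4, -4>

First [q]_W = P [q]_S = <1, 3>.
Then [q]_B = Q [q]_W = <4, -4>.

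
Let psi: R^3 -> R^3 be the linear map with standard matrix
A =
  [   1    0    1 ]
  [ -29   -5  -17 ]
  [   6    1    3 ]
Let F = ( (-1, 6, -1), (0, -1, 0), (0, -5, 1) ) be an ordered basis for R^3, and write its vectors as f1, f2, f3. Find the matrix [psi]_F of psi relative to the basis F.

The j-th column of [psi]_F is [psi(fj)]_F.
psi(f1) = A f1 = (-2, 16, -3) = 2f1 + f2 - f3, so column 1 is (2, 1, -1).
Repeating for f2, f3 and assembling the columns gives [[2, 0, -1], [1, 0, 1], [-1, -1, -3]].

[[2, 0, -1], [1, 0, 1], [-1, -1, -3]]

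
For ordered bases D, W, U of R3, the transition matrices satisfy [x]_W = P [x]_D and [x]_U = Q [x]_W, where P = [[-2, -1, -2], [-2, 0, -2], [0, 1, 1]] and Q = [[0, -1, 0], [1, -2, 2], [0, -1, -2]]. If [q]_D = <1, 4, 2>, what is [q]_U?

<6, 14, -6>

Apply P to get W-coordinates <-10, -6, 6>, then Q to get U-coordinates.
The result is [q]_U = <6, 14, -6>.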